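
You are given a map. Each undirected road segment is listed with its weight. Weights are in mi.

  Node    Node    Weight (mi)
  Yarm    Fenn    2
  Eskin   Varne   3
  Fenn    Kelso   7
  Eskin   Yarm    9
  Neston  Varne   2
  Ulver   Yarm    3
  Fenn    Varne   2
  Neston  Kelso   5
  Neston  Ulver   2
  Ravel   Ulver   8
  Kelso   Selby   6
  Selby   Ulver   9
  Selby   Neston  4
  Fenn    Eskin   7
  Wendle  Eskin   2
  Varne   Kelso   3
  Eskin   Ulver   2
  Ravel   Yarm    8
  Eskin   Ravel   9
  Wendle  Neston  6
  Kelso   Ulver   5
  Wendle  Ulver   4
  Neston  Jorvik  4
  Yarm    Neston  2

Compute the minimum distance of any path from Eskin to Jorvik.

8 mi

Running Dijkstra from Eskin:
Eskin: 0
Wendle: 2  (via Eskin)
Ulver: 2  (via Eskin)
Varne: 3  (via Eskin)
Neston: 4  (via Ulver)
Fenn: 5  (via Varne)
Yarm: 5  (via Ulver)
Kelso: 6  (via Varne)
Jorvik: 8  (via Neston)
Shortest route: Eskin–Ulver–Neston–Jorvik = 8 mi.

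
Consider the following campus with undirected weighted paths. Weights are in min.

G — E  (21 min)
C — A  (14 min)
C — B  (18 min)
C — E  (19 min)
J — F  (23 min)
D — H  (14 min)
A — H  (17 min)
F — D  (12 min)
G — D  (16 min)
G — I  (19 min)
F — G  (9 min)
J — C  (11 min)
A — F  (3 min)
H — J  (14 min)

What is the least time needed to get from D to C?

29 min

Shortest distances from D:
D: 0
F: 12  (via D)
H: 14  (via D)
A: 15  (via F)
G: 16  (via D)
J: 28  (via H)
C: 29  (via A)
Shortest route: D → F → A → C = 29 min.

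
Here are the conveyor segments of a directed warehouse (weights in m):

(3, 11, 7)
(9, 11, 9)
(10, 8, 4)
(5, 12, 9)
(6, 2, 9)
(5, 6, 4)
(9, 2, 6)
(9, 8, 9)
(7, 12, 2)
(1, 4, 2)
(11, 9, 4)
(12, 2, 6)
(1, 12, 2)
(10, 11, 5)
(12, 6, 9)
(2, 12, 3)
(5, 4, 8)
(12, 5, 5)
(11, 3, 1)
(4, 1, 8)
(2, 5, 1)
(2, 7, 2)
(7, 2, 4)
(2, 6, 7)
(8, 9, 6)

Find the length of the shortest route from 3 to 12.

20 m

Shortest distances from 3:
3: 0
11: 7  (via 3)
9: 11  (via 11)
2: 17  (via 9)
5: 18  (via 2)
7: 19  (via 2)
8: 20  (via 9)
12: 20  (via 2)
Shortest route: 3–11–9–2–12 = 20 m.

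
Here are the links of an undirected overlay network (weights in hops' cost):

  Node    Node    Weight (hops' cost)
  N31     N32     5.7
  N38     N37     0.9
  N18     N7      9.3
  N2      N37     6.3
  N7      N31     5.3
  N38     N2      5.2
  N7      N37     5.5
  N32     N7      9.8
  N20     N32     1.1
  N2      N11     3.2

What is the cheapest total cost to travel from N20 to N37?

16.4 hops' cost

Running Dijkstra from N20:
N20: 0
N32: 1.1  (via N20)
N31: 6.8  (via N32)
N7: 10.9  (via N32)
N37: 16.4  (via N7)
Shortest route: N20–N32–N7–N37 = 16.4 hops' cost.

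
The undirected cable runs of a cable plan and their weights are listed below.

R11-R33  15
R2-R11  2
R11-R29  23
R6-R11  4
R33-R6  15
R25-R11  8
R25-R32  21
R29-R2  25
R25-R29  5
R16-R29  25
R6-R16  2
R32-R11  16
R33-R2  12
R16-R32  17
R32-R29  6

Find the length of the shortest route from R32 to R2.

Compare a few routes:
R32–R29–R25–R11–R2: 6+5+8+2 = 21
R32–R11–R2: 16+2 = 18
The minimum is 18 via R32–R11–R2.

18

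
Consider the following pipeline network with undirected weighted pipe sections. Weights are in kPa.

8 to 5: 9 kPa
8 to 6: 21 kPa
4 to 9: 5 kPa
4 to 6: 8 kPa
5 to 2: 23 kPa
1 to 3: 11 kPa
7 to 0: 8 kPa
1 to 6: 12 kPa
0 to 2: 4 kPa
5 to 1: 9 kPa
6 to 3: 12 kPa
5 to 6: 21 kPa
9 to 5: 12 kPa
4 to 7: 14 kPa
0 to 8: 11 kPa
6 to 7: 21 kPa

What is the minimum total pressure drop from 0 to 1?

Settle nodes by increasing distance from 0:
0: 0
2: 4  (via 0)
7: 8  (via 0)
8: 11  (via 0)
5: 20  (via 8)
4: 22  (via 7)
9: 27  (via 4)
1: 29  (via 5)
Shortest route: 0 → 8 → 5 → 1 = 29 kPa.

29 kPa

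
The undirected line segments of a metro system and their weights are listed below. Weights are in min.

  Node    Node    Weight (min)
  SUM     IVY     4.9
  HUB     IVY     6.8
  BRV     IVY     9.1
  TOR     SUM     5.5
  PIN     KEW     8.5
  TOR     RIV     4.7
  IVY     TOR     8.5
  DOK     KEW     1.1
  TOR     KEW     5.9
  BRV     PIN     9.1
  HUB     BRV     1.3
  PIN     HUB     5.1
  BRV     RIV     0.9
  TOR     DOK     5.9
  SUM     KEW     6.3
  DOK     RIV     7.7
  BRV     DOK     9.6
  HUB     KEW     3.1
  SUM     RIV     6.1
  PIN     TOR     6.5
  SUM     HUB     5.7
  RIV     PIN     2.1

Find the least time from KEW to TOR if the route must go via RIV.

Best KEW to RIV: KEW → HUB → BRV → RIV costing 5.3
Best RIV to TOR: RIV → TOR costing 4.7
Total via RIV: 5.3 + 4.7 = 10 min.

10 min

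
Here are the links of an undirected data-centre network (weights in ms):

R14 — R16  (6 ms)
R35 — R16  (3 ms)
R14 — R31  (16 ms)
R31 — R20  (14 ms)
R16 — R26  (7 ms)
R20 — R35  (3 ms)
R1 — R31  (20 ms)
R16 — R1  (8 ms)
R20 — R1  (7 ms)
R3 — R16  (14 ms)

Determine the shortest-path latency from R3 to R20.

Enumerating some paths:
R3–R16–R35–R20: 14+3+3 = 20
R3–R16–R1–R20: 14+8+7 = 29
Cheapest is R3–R16–R35–R20 at 20 ms.

20 ms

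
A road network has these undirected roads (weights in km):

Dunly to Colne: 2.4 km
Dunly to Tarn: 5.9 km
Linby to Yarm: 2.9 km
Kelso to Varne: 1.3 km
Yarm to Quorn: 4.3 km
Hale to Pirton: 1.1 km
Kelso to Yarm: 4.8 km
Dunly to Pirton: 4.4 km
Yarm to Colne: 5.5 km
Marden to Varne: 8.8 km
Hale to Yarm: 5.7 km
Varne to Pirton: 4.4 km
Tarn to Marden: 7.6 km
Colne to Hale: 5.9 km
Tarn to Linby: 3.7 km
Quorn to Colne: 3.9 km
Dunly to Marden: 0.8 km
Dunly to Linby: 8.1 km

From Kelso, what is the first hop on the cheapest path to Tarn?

Yarm

Enumerating some paths:
Kelso - Varne - Marden - Tarn: 1.3+8.8+7.6 = 17.7
Kelso - Varne - Marden - Dunly - Tarn: 1.3+8.8+0.8+5.9 = 16.8
Kelso - Yarm - Linby - Tarn: 4.8+2.9+3.7 = 11.4
Kelso - Varne - Pirton - Dunly - Tarn: 1.3+4.4+4.4+5.9 = 16
The minimum is 11.4 km via Kelso - Yarm - Linby - Tarn.
So from Kelso the first move is to Yarm.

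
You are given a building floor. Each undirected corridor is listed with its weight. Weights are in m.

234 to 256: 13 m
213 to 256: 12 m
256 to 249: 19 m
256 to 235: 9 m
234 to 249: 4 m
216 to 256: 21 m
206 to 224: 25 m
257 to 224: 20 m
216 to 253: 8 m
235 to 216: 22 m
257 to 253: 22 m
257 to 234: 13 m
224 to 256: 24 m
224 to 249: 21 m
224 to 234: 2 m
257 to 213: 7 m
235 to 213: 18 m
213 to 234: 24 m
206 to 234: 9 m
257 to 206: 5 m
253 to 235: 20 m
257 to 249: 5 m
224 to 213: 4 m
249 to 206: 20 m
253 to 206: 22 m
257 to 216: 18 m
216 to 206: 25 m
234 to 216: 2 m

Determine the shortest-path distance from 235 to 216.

22 m

Compare a few routes:
235–213–224–234–216: 18+4+2+2 = 26
235–216: 22 = 22
235–256–234–216: 9+13+2 = 24
235–253–216: 20+8 = 28
The minimum is 22 m via 235–216.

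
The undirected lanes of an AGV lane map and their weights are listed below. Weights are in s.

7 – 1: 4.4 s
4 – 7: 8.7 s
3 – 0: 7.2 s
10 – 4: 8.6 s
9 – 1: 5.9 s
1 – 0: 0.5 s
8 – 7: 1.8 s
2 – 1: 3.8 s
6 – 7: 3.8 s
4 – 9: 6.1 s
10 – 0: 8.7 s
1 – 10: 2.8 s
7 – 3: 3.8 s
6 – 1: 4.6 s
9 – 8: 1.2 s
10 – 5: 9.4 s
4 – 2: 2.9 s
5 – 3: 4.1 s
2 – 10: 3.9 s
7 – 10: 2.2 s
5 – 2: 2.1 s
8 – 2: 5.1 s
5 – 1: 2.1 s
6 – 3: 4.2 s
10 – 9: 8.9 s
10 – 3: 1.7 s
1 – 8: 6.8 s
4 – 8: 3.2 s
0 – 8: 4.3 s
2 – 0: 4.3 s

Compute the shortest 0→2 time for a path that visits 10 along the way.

7.2 s

Shortest 0→10: 0 → 1 → 10 = 3.3
Best 10 to 2: 10 → 2 costing 3.9
Total via 10: 3.3 + 3.9 = 7.2 s.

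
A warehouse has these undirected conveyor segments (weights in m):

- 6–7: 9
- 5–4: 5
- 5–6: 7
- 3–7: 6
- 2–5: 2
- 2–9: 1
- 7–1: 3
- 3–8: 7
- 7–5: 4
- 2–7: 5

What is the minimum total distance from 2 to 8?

18 m

Enumerating some paths:
2 → 5 → 7 → 3 → 8: 2+4+6+7 = 19
2 → 7 → 3 → 8: 5+6+7 = 18
Cheapest is 2 → 7 → 3 → 8 at 18 m.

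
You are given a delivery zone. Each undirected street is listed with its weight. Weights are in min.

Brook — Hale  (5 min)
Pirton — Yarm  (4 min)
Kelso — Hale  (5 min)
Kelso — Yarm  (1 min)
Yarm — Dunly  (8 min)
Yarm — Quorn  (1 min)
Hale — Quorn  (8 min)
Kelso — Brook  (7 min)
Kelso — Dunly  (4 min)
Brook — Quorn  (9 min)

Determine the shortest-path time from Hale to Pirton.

Candidate routes:
Hale–Kelso–Yarm–Pirton: 5+1+4 = 10
Hale–Quorn–Yarm–Pirton: 8+1+4 = 13
Hale–Brook–Quorn–Yarm–Pirton: 5+9+1+4 = 19
Hale–Brook–Kelso–Yarm–Pirton: 5+7+1+4 = 17
Cheapest is Hale–Kelso–Yarm–Pirton at 10 min.

10 min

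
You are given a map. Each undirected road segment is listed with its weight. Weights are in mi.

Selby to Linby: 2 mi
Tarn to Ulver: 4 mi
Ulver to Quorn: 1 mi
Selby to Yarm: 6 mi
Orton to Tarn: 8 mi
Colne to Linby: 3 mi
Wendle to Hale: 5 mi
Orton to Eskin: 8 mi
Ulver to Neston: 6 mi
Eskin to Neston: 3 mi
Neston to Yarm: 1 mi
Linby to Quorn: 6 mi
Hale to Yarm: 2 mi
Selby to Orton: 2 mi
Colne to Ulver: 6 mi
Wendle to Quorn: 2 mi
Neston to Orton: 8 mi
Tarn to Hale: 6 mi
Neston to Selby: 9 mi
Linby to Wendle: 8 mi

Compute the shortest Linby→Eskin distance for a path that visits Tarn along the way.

Shortest Linby→Tarn: Linby–Quorn–Ulver–Tarn = 11
Best Tarn to Eskin: Tarn–Hale–Yarm–Neston–Eskin costing 12
Total via Tarn: 11 + 12 = 23 mi.

23 mi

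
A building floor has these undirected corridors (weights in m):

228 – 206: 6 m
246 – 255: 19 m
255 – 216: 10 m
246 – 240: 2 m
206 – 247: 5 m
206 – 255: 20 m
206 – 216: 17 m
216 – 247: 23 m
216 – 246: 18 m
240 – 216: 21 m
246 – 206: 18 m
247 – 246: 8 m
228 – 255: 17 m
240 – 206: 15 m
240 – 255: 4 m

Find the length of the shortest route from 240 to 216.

14 m

Shortest distances from 240:
240: 0
246: 2  (via 240)
255: 4  (via 240)
247: 10  (via 246)
216: 14  (via 255)
Shortest route: 240 → 255 → 216 = 14 m.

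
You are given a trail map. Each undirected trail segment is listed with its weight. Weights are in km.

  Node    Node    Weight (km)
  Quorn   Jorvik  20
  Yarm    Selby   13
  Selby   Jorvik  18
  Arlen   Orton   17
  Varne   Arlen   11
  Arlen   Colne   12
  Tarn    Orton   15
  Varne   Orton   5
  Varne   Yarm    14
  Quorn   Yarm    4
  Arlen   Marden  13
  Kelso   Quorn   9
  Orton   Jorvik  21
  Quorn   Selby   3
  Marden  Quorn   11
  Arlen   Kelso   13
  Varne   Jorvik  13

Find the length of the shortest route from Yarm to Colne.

37 km

Shortest distances from Yarm:
Yarm: 0
Quorn: 4  (via Yarm)
Selby: 7  (via Quorn)
Kelso: 13  (via Quorn)
Varne: 14  (via Yarm)
Marden: 15  (via Quorn)
Orton: 19  (via Varne)
Jorvik: 24  (via Quorn)
Arlen: 25  (via Varne)
Tarn: 34  (via Orton)
Colne: 37  (via Arlen)
Shortest route: Yarm → Varne → Arlen → Colne = 37 km.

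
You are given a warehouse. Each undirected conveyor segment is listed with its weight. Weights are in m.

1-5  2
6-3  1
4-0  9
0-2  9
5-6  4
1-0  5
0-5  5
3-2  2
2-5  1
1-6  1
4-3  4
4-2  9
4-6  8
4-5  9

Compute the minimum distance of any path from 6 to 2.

Candidate routes:
6–1–5–2: 1+2+1 = 4
6–3–2: 1+2 = 3
6–5–2: 4+1 = 5
Cheapest is 6–3–2 at 3 m.

3 m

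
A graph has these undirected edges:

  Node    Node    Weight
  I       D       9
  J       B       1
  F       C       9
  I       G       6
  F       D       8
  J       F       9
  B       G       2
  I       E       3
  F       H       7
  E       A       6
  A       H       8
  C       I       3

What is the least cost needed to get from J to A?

18

Enumerating some paths:
J → F → D → I → E → A: 9+8+9+3+6 = 35
J → B → G → I → E → A: 1+2+6+3+6 = 18
J → F → H → A: 9+7+8 = 24
J → F → C → I → E → A: 9+9+3+3+6 = 30
Cheapest is J → B → G → I → E → A at 18.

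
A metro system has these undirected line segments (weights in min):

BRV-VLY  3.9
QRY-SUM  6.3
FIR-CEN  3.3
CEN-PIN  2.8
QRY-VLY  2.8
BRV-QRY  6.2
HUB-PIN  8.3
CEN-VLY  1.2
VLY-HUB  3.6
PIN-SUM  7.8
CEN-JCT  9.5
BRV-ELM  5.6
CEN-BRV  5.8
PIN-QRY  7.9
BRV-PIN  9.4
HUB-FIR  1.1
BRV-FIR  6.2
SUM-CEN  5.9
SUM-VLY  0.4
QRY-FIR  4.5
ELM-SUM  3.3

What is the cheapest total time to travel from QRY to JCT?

Compare a few routes:
QRY → FIR → CEN → JCT: 4.5+3.3+9.5 = 17.3
QRY → VLY → CEN → JCT: 2.8+1.2+9.5 = 13.5
The minimum is 13.5 min via QRY → VLY → CEN → JCT.

13.5 min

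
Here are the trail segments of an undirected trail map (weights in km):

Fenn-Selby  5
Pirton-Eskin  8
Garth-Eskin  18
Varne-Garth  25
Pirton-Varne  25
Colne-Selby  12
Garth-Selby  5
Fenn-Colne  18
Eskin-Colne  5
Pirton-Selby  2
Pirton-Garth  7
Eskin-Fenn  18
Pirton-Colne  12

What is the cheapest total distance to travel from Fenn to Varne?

32 km

Enumerating some paths:
Fenn → Selby → Garth → Pirton → Varne: 5+5+7+25 = 42
Fenn → Selby → Garth → Varne: 5+5+25 = 35
Fenn → Selby → Pirton → Varne: 5+2+25 = 32
Fenn → Selby → Pirton → Garth → Varne: 5+2+7+25 = 39
The minimum is 32 km via Fenn → Selby → Pirton → Varne.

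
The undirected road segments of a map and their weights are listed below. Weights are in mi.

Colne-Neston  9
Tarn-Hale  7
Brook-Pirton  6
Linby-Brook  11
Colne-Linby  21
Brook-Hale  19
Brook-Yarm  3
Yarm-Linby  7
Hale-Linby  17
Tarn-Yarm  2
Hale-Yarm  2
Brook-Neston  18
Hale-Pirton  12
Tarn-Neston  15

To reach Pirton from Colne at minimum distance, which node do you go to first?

Enumerating some paths:
Colne → Neston → Brook → Pirton: 9+18+6 = 33
Colne → Linby → Yarm → Brook → Pirton: 21+7+3+6 = 37
Colne → Neston → Tarn → Yarm → Brook → Pirton: 9+15+2+3+6 = 35
Colne → Linby → Brook → Pirton: 21+11+6 = 38
Cheapest is Colne → Neston → Brook → Pirton at 33 mi.
So from Colne the first move is to Neston.

Neston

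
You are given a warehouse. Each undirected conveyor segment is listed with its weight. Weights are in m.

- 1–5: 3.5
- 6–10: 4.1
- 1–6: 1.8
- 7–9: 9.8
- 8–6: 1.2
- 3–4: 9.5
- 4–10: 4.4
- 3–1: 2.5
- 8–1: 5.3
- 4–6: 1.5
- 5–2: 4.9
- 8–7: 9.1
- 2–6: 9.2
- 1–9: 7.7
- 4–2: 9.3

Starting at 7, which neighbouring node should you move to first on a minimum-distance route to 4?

Compare a few routes:
7–8–6–4: 9.1+1.2+1.5 = 11.8
7–8–1–6–4: 9.1+5.3+1.8+1.5 = 17.7
Cheapest is 7–8–6–4 at 11.8 m.
So from 7 the first move is to 8.

8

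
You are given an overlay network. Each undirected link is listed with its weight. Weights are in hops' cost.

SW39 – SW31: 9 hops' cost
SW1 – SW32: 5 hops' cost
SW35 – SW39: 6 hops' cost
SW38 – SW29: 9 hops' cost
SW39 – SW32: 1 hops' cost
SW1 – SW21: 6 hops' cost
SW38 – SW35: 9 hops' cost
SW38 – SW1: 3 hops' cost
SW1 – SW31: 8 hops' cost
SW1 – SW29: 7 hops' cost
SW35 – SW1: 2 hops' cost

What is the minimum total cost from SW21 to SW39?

12 hops' cost

Shortest distances from SW21:
SW21: 0
SW1: 6  (via SW21)
SW35: 8  (via SW1)
SW38: 9  (via SW1)
SW32: 11  (via SW1)
SW39: 12  (via SW32)
Shortest route: SW21 → SW1 → SW32 → SW39 = 12 hops' cost.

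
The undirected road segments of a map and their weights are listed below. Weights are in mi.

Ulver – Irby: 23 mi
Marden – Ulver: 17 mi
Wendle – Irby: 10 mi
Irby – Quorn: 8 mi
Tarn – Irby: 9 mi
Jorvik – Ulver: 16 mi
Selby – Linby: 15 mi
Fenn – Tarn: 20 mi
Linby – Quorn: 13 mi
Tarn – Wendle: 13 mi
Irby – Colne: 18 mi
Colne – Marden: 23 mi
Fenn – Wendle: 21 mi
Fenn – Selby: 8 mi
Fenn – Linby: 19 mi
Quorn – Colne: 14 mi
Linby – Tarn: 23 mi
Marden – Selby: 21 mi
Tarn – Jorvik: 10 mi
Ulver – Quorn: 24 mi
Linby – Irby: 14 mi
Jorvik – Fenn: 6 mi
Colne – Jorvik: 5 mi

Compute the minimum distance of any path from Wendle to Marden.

50 mi

Running Dijkstra from Wendle:
Wendle: 0
Irby: 10  (via Wendle)
Tarn: 13  (via Wendle)
Quorn: 18  (via Irby)
Fenn: 21  (via Wendle)
Jorvik: 23  (via Tarn)
Linby: 24  (via Irby)
Colne: 28  (via Irby)
Selby: 29  (via Fenn)
Ulver: 33  (via Irby)
Marden: 50  (via Selby)
Shortest route: Wendle → Fenn → Selby → Marden = 50 mi.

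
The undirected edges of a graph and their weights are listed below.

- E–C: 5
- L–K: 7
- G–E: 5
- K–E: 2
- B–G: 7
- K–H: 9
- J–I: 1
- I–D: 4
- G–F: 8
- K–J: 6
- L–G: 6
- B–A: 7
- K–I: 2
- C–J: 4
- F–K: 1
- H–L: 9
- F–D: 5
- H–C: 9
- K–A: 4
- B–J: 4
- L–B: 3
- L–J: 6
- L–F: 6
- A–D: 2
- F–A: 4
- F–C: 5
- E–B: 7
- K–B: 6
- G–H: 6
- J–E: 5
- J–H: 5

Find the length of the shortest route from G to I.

9

Settle nodes by increasing distance from G:
G: 0
E: 5  (via G)
H: 6  (via G)
L: 6  (via G)
B: 7  (via G)
K: 7  (via E)
F: 8  (via G)
I: 9  (via K)
Shortest route: G → E → K → I = 9.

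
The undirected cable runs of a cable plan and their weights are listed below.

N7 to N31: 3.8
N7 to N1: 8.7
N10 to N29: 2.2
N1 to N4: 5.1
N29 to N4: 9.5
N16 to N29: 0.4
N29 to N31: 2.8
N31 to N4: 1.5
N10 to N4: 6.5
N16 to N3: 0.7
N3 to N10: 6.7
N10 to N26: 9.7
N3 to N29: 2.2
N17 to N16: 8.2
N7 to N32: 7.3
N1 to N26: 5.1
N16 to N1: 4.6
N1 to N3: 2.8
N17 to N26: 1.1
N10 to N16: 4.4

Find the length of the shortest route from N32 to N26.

21.1

Shortest distances from N32:
N32: 0
N7: 7.3  (via N32)
N31: 11.1  (via N7)
N4: 12.6  (via N31)
N29: 13.9  (via N31)
N16: 14.3  (via N29)
N3: 15  (via N16)
N1: 16  (via N7)
N10: 16.1  (via N29)
N26: 21.1  (via N1)
Shortest route: N32–N7–N1–N26 = 21.1.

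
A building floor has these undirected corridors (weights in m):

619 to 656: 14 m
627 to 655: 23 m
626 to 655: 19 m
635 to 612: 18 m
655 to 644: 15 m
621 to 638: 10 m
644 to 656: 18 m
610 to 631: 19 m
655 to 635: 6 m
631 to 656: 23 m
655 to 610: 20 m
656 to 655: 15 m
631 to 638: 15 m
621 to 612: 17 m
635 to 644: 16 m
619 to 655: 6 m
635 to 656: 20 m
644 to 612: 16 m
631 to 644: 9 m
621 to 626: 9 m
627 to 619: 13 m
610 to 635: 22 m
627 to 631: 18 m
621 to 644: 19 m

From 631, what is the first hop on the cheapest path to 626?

Candidate routes:
631–638–621–626: 15+10+9 = 34
631–644–621–626: 9+19+9 = 37
The minimum is 34 m via 631–638–621–626.
So from 631 the first move is to 638.

638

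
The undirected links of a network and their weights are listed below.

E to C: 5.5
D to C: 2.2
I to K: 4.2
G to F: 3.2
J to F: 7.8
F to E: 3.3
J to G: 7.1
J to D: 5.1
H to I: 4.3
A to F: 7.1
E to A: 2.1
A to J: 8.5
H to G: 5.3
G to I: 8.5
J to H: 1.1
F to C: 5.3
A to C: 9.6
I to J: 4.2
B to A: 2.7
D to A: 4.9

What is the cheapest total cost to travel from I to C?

Enumerating some paths:
I–G–F–C: 8.5+3.2+5.3 = 17
I–J–D–C: 4.2+5.1+2.2 = 11.5
I–H–J–D–C: 4.3+1.1+5.1+2.2 = 12.7
Cheapest is I–J–D–C at 11.5.

11.5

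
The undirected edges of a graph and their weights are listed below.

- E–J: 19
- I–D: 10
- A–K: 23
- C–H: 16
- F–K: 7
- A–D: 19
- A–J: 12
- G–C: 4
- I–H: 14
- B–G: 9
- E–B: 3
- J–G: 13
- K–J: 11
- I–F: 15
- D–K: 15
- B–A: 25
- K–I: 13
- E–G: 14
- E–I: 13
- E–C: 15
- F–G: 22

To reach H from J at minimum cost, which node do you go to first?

Enumerating some paths:
J → K → I → H: 11+13+14 = 38
J → E → I → H: 19+13+14 = 46
J → G → C → H: 13+4+16 = 33
Cheapest is J → G → C → H at 33.
So from J the first move is to G.

G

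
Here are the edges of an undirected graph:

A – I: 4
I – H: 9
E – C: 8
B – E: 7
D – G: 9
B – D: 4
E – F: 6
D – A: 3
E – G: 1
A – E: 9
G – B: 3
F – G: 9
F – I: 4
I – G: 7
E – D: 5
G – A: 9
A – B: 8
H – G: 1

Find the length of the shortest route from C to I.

16

Candidate routes:
C → E → F → I: 8+6+4 = 18
C → E → G → I: 8+1+7 = 16
C → E → G → H → I: 8+1+1+9 = 19
The minimum is 16 via C → E → G → I.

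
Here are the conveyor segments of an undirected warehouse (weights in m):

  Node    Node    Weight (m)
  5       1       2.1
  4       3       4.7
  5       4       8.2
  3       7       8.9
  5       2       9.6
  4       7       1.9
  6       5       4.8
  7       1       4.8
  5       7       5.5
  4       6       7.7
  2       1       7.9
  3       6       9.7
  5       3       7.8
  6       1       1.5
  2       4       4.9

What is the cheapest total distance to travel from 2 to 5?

Running Dijkstra from 2:
2: 0
4: 4.9  (via 2)
7: 6.8  (via 4)
1: 7.9  (via 2)
6: 9.4  (via 1)
3: 9.6  (via 4)
5: 9.6  (via 2)
Shortest route: 2 → 5 = 9.6 m.

9.6 m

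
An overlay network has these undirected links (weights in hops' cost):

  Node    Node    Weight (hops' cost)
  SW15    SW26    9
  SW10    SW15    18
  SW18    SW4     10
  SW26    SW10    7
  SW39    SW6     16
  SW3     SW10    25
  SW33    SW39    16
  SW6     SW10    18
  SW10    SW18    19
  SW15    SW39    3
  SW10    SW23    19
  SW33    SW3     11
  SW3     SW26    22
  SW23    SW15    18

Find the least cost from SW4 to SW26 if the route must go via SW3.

Shortest SW4→SW3: SW4–SW18–SW10–SW3 = 54
Shortest SW3→SW26: SW3–SW26 = 22
Total via SW3: 54 + 22 = 76 hops' cost.

76 hops' cost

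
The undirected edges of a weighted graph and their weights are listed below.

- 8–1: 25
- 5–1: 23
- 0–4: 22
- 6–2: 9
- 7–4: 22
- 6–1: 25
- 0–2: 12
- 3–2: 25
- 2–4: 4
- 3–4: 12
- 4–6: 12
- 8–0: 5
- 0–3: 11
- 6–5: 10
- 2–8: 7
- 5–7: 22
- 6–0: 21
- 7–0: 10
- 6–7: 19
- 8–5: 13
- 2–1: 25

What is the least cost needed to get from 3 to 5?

Candidate routes:
3 - 4 - 6 - 5: 12+12+10 = 34
3 - 0 - 8 - 5: 11+5+13 = 29
The minimum is 29 via 3 - 0 - 8 - 5.

29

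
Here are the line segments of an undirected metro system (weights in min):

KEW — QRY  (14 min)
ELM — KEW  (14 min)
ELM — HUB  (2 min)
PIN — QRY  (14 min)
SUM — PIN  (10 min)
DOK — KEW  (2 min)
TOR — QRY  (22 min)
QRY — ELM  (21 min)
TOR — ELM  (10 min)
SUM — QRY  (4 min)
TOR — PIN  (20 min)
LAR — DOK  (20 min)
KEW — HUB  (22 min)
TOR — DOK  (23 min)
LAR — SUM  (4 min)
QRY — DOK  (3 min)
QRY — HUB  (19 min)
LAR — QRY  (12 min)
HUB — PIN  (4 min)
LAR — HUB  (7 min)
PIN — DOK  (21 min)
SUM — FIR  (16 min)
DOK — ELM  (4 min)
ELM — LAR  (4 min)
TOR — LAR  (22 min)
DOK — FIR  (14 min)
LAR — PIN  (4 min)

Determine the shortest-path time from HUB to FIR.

Shortest distances from HUB:
HUB: 0
ELM: 2  (via HUB)
PIN: 4  (via HUB)
LAR: 6  (via ELM)
DOK: 6  (via ELM)
KEW: 8  (via DOK)
QRY: 9  (via DOK)
SUM: 10  (via LAR)
TOR: 12  (via ELM)
FIR: 20  (via DOK)
Shortest route: HUB → ELM → DOK → FIR = 20 min.

20 min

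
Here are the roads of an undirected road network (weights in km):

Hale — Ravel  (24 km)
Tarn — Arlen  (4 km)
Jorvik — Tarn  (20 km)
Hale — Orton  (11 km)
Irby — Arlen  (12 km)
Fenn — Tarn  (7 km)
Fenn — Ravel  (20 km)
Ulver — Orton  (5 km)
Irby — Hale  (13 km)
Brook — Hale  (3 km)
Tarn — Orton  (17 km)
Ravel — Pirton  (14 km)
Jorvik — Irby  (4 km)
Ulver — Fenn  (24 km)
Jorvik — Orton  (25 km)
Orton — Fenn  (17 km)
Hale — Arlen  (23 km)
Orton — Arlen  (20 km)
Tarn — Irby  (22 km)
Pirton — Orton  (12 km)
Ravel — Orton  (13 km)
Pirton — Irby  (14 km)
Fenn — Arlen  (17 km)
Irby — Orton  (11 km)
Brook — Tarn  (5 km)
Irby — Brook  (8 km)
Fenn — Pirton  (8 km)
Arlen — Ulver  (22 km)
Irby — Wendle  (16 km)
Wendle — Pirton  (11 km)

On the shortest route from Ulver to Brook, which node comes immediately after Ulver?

Orton

Candidate routes:
Ulver–Orton–Hale–Brook: 5+11+3 = 19
Ulver–Orton–Tarn–Brook: 5+17+5 = 27
Ulver–Orton–Irby–Brook: 5+11+8 = 24
The minimum is 19 km via Ulver–Orton–Hale–Brook.
So from Ulver the first move is to Orton.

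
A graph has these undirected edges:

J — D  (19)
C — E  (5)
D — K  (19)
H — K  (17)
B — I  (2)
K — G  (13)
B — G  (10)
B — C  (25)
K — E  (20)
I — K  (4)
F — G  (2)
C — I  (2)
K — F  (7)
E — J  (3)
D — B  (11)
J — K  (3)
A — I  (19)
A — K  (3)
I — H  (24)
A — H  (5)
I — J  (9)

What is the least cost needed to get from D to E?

20

Settle nodes by increasing distance from D:
D: 0
B: 11  (via D)
I: 13  (via B)
C: 15  (via I)
K: 17  (via I)
J: 19  (via D)
A: 20  (via K)
E: 20  (via C)
Shortest route: D → B → I → C → E = 20.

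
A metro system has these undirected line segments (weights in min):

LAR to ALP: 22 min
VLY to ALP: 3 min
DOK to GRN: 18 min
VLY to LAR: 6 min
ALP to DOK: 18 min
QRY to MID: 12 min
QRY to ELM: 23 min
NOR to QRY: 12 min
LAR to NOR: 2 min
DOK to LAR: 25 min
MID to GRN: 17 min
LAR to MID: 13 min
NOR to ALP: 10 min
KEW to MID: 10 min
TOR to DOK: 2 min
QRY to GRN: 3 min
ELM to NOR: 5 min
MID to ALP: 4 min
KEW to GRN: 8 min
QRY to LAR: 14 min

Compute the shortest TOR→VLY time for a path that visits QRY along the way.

Best TOR to QRY: TOR–DOK–GRN–QRY costing 23
Best QRY to VLY: QRY–MID–ALP–VLY costing 19
Total via QRY: 23 + 19 = 42 min.

42 min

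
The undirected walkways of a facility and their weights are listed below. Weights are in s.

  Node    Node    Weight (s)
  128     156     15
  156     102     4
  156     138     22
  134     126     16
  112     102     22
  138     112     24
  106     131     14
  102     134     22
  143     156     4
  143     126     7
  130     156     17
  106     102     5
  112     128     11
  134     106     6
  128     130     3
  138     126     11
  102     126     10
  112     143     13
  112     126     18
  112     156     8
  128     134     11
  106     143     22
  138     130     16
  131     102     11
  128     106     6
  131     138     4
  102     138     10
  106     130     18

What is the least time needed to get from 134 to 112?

Enumerating some paths:
134 → 128 → 112: 11+11 = 22
134 → 106 → 102 → 156 → 112: 6+5+4+8 = 23
Cheapest is 134 → 128 → 112 at 22 s.

22 s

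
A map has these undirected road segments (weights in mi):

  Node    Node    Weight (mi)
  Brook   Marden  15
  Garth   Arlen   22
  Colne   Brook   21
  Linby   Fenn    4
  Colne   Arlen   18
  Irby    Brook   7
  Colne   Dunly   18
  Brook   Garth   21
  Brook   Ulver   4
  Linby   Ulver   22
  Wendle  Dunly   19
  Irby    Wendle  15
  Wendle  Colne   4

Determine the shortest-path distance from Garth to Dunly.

Shortest distances from Garth:
Garth: 0
Brook: 21  (via Garth)
Arlen: 22  (via Garth)
Ulver: 25  (via Brook)
Irby: 28  (via Brook)
Marden: 36  (via Brook)
Colne: 40  (via Arlen)
Wendle: 43  (via Irby)
Linby: 47  (via Ulver)
Fenn: 51  (via Linby)
Dunly: 58  (via Colne)
Shortest route: Garth → Arlen → Colne → Dunly = 58 mi.

58 mi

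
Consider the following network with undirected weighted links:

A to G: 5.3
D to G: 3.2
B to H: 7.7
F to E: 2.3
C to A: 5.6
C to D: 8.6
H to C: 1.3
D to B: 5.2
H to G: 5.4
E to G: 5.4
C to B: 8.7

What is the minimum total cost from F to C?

Compare a few routes:
F - E - G - H - C: 2.3+5.4+5.4+1.3 = 14.4
F - E - G - D - C: 2.3+5.4+3.2+8.6 = 19.5
F - E - G - A - C: 2.3+5.4+5.3+5.6 = 18.6
F - E - G - D - B - C: 2.3+5.4+3.2+5.2+8.7 = 24.8
The minimum is 14.4 via F - E - G - H - C.

14.4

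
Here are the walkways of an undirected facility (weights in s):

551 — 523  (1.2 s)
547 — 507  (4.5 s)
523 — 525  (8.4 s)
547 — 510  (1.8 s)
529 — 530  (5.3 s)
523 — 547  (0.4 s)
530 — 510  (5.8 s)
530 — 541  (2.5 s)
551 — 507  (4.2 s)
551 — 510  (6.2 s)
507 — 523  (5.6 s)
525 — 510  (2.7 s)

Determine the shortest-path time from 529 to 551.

Candidate routes:
529 - 530 - 510 - 547 - 523 - 551: 5.3+5.8+1.8+0.4+1.2 = 14.5
529 - 530 - 510 - 551: 5.3+5.8+6.2 = 17.3
The minimum is 14.5 s via 529 - 530 - 510 - 547 - 523 - 551.

14.5 s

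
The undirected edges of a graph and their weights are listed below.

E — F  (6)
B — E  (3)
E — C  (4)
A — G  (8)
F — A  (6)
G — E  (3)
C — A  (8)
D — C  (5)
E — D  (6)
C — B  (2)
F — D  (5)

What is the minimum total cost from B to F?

Compare a few routes:
B - C - D - F: 2+5+5 = 12
B - C - E - F: 2+4+6 = 12
B - E - F: 3+6 = 9
Cheapest is B - E - F at 9.

9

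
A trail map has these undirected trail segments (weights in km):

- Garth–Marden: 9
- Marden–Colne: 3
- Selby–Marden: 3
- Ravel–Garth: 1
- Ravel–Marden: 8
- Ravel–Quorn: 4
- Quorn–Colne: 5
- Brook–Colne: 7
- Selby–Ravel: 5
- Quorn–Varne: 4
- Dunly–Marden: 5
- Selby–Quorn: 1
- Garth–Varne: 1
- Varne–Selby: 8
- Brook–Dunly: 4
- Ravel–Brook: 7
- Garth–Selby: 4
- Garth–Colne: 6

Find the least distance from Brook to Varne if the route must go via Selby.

Best Brook to Selby: Brook → Ravel → Selby costing 12
Shortest Selby→Varne: Selby → Quorn → Varne = 5
Total via Selby: 12 + 5 = 17 km.

17 km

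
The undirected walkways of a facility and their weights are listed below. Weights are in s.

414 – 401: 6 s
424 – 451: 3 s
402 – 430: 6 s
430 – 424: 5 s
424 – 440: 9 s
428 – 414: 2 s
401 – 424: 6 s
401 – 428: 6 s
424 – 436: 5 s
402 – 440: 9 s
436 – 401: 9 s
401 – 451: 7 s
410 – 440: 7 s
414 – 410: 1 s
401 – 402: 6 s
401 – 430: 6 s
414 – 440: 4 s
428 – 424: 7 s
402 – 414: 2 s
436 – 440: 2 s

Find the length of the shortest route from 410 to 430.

9 s

Compare a few routes:
410 - 414 - 401 - 430: 1+6+6 = 13
410 - 414 - 402 - 401 - 430: 1+2+6+6 = 15
410 - 414 - 428 - 401 - 430: 1+2+6+6 = 15
410 - 414 - 402 - 430: 1+2+6 = 9
The minimum is 9 s via 410 - 414 - 402 - 430.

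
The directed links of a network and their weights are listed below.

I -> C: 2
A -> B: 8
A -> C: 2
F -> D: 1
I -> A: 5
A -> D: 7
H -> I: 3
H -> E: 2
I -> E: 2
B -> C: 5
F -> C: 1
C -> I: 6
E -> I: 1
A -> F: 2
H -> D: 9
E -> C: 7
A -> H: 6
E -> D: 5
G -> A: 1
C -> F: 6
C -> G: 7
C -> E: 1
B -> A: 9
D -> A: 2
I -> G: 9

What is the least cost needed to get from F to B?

11

Compare a few routes:
F → D → A → B: 1+2+8 = 11
F → C → E → I → A → B: 1+1+1+5+8 = 16
Cheapest is F → D → A → B at 11.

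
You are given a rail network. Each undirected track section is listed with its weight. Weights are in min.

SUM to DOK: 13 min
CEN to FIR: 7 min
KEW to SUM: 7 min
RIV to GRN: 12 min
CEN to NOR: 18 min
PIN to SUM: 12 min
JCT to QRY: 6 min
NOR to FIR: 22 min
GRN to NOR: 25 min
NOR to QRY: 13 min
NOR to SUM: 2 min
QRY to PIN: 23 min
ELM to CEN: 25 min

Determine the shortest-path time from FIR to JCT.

Running Dijkstra from FIR:
FIR: 0
CEN: 7  (via FIR)
NOR: 22  (via FIR)
SUM: 24  (via NOR)
KEW: 31  (via SUM)
ELM: 32  (via CEN)
QRY: 35  (via NOR)
PIN: 36  (via SUM)
DOK: 37  (via SUM)
JCT: 41  (via QRY)
Shortest route: FIR → NOR → QRY → JCT = 41 min.

41 min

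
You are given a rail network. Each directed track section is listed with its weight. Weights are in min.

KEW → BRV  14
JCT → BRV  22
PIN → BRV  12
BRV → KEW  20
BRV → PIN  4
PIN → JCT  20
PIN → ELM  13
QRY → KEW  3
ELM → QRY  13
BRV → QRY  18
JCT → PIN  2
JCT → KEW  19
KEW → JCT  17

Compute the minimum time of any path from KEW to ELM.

31 min

Running Dijkstra from KEW:
KEW: 0
BRV: 14  (via KEW)
JCT: 17  (via KEW)
PIN: 18  (via BRV)
ELM: 31  (via PIN)
Shortest route: KEW → BRV → PIN → ELM = 31 min.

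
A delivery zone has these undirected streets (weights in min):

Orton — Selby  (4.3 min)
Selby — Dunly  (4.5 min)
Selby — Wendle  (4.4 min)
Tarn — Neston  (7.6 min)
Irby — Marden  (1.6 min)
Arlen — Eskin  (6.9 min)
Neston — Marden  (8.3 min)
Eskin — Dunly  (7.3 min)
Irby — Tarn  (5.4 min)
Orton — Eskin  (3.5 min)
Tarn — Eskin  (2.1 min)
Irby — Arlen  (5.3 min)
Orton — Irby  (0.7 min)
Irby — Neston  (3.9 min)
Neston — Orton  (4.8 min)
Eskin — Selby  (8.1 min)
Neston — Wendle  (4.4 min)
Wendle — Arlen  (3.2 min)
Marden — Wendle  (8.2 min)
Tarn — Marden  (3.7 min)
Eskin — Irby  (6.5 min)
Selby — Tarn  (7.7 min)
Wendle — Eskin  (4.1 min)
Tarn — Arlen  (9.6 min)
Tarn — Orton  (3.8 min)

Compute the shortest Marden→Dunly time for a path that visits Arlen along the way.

19 min

Best Marden to Arlen: Marden → Irby → Arlen costing 6.9
Shortest Arlen→Dunly: Arlen → Wendle → Selby → Dunly = 12.1
Total via Arlen: 6.9 + 12.1 = 19 min.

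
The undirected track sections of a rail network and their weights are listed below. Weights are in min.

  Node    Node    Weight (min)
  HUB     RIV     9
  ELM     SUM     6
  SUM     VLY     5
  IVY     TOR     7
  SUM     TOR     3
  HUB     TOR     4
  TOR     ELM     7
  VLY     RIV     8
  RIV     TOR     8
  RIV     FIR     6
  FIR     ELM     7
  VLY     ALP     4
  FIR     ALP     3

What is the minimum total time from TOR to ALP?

12 min

Running Dijkstra from TOR:
TOR: 0
SUM: 3  (via TOR)
HUB: 4  (via TOR)
ELM: 7  (via TOR)
IVY: 7  (via TOR)
RIV: 8  (via TOR)
VLY: 8  (via SUM)
ALP: 12  (via VLY)
Shortest route: TOR → SUM → VLY → ALP = 12 min.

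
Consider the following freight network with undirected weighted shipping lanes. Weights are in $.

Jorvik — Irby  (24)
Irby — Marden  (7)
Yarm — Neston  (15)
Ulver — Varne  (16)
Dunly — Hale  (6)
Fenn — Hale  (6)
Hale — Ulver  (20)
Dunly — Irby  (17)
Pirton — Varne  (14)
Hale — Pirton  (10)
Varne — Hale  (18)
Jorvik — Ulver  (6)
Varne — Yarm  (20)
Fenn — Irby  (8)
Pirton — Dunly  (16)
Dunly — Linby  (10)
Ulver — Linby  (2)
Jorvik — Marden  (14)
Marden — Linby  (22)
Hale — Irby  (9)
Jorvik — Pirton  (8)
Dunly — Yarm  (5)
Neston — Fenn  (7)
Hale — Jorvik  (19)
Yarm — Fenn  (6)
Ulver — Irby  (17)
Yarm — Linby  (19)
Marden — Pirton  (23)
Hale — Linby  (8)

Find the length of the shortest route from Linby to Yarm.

Settle nodes by increasing distance from Linby:
Linby: 0
Ulver: 2  (via Linby)
Hale: 8  (via Linby)
Jorvik: 8  (via Ulver)
Dunly: 10  (via Linby)
Fenn: 14  (via Hale)
Yarm: 15  (via Dunly)
Shortest route: Linby–Dunly–Yarm = $15.

$15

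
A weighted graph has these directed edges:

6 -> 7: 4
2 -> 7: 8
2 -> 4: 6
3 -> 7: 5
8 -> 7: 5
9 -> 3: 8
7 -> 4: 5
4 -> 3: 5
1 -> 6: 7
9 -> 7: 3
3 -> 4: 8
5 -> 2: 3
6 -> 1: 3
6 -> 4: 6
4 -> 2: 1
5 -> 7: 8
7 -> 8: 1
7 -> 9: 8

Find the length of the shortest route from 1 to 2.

14

Shortest distances from 1:
1: 0
6: 7  (via 1)
7: 11  (via 6)
8: 12  (via 7)
4: 13  (via 6)
2: 14  (via 4)
Shortest route: 1 → 6 → 4 → 2 = 14.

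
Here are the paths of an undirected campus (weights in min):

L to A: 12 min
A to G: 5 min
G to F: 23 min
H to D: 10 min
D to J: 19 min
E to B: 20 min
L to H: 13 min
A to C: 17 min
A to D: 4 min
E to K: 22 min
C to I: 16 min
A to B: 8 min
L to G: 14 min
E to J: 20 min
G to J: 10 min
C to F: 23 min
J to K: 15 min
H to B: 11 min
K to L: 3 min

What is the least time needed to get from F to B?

Settle nodes by increasing distance from F:
F: 0
C: 23  (via F)
G: 23  (via F)
A: 28  (via G)
D: 32  (via A)
J: 33  (via G)
B: 36  (via A)
Shortest route: F–G–A–B = 36 min.

36 min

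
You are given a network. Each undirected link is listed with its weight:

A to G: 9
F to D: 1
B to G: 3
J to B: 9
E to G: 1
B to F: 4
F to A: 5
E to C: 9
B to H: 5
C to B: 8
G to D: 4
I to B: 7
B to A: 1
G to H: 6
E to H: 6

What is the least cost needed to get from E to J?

13

Compare a few routes:
E - G - B - J: 1+3+9 = 13
E - H - B - J: 6+5+9 = 20
E - G - D - F - B - J: 1+4+1+4+9 = 19
E - G - A - B - J: 1+9+1+9 = 20
Cheapest is E - G - B - J at 13.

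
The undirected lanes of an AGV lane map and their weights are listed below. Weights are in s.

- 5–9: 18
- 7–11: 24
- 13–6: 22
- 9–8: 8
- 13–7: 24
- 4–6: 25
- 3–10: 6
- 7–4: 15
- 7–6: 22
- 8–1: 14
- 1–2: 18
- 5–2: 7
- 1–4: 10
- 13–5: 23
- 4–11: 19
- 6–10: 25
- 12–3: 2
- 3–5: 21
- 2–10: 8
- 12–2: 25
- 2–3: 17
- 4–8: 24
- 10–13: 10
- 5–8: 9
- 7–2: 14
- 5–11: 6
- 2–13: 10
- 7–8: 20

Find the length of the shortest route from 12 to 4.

Compare a few routes:
12 → 3 → 10 → 2 → 7 → 4: 2+6+8+14+15 = 45
12 → 3 → 10 → 2 → 1 → 4: 2+6+8+18+10 = 44
Cheapest is 12 → 3 → 10 → 2 → 1 → 4 at 44 s.

44 s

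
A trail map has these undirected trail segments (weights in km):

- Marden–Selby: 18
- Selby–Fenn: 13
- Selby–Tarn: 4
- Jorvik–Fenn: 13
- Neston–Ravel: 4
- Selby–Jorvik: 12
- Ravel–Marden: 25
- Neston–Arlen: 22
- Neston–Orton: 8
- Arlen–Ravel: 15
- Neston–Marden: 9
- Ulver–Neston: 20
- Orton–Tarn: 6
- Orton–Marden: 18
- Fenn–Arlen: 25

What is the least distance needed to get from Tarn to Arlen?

33 km

Enumerating some paths:
Tarn - Orton - Neston - Arlen: 6+8+22 = 36
Tarn - Orton - Neston - Ravel - Arlen: 6+8+4+15 = 33
Cheapest is Tarn - Orton - Neston - Ravel - Arlen at 33 km.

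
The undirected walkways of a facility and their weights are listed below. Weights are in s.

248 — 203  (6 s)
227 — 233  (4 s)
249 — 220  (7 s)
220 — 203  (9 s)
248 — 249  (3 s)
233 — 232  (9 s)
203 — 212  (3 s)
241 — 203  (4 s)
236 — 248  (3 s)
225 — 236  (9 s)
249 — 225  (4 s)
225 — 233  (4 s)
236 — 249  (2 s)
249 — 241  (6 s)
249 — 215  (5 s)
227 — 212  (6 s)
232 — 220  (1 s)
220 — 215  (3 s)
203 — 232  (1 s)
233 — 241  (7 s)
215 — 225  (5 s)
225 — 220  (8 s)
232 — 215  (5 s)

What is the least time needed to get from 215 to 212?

Enumerating some paths:
215 - 220 - 232 - 203 - 212: 3+1+1+3 = 8
215 - 232 - 203 - 212: 5+1+3 = 9
215 - 220 - 203 - 212: 3+9+3 = 15
The minimum is 8 s via 215 - 220 - 232 - 203 - 212.

8 s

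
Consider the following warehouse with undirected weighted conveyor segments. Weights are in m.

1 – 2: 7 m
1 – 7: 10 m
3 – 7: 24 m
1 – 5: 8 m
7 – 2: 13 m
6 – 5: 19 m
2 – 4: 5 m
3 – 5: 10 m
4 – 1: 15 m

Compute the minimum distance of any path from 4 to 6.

Compare a few routes:
4–2–1–5–6: 5+7+8+19 = 39
4–1–5–6: 15+8+19 = 42
The minimum is 39 m via 4–2–1–5–6.

39 m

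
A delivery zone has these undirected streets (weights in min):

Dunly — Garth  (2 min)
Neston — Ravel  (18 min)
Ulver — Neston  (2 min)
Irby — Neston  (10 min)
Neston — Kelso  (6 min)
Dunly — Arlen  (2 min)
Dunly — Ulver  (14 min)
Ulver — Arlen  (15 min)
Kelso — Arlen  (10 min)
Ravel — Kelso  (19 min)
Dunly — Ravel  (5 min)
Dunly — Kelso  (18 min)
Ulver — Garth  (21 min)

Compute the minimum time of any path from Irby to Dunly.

26 min

Settle nodes by increasing distance from Irby:
Irby: 0
Neston: 10  (via Irby)
Ulver: 12  (via Neston)
Kelso: 16  (via Neston)
Dunly: 26  (via Ulver)
Shortest route: Irby → Neston → Ulver → Dunly = 26 min.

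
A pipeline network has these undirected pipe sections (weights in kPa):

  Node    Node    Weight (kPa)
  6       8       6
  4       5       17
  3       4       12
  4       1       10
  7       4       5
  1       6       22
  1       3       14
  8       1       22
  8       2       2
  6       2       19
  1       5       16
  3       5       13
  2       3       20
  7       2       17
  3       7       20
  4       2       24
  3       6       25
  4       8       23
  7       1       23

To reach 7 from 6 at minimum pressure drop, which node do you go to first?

Compare a few routes:
6–8–4–7: 6+23+5 = 34
6–2–7: 19+17 = 36
6–8–2–4–7: 6+2+24+5 = 37
6–8–2–7: 6+2+17 = 25
The minimum is 25 kPa via 6–8–2–7.
So from 6 the first move is to 8.

8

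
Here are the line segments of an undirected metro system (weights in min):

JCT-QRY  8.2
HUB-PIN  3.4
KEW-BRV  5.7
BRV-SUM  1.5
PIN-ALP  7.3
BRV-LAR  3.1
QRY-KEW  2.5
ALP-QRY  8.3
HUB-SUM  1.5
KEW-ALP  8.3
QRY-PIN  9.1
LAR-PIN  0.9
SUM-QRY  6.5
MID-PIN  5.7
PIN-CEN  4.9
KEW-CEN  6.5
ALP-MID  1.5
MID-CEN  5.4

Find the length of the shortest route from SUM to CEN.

Shortest distances from SUM:
SUM: 0
HUB: 1.5  (via SUM)
BRV: 1.5  (via SUM)
LAR: 4.6  (via BRV)
PIN: 4.9  (via HUB)
QRY: 6.5  (via SUM)
KEW: 7.2  (via BRV)
CEN: 9.8  (via PIN)
Shortest route: SUM → HUB → PIN → CEN = 9.8 min.

9.8 min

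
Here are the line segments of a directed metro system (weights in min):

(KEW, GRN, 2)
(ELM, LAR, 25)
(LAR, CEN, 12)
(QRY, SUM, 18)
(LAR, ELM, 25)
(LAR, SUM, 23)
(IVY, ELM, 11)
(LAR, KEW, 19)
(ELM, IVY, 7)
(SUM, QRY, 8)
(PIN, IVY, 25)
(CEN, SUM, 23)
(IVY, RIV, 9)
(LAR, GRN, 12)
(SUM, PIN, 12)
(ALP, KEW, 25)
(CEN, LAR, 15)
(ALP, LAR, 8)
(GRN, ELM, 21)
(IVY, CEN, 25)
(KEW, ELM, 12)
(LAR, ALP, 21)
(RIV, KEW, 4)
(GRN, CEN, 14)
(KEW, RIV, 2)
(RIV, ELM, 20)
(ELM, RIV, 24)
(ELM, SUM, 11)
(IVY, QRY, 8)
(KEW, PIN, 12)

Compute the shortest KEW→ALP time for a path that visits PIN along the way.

Best KEW to PIN: KEW → PIN costing 12
Shortest PIN→ALP: PIN → IVY → ELM → LAR → ALP = 82
Total via PIN: 12 + 82 = 94 min.

94 min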